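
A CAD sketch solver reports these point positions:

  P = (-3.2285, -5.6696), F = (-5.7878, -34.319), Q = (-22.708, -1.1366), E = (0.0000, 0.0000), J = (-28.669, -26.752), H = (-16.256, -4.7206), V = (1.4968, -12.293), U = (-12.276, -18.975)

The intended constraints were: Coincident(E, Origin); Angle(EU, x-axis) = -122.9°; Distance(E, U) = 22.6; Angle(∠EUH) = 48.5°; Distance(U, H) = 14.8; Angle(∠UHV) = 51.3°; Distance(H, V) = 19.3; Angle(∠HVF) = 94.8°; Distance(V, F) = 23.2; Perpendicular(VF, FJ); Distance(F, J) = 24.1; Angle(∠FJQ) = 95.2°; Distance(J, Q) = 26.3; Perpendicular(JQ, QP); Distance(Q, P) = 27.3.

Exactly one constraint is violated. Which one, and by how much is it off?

Distance(Q, P) = 27.3 — off by 7.30.

E = (0.00, 0.00) ✓; EU at -122.9° ✓; |EU| = 22.60 ✓; ∠EUH = 48.50° ✓; |UH| = 14.80 ✓; ∠UHV = 51.30° ✓; |HV| = 19.30 ✓; ∠HVF = 94.80° ✓; |VF| = 23.20 ✓; ∠(VF, FJ) = 90.00° ✓; |FJ| = 24.10 ✓; ∠FJQ = 95.20° ✓; |JQ| = 26.30 ✓; ∠(JQ, QP) = 90.00° ✓; |QP| = 20.00 ✗.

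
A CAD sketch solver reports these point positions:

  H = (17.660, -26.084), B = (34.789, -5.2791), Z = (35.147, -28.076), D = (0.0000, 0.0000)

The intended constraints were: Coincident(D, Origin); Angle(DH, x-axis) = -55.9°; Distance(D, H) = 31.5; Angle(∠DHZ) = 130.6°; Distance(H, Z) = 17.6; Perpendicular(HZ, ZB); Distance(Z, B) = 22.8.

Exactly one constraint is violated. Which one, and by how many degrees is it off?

Perpendicular(HZ, ZB) — off by 7.40°.

D = (0.00, 0.00) ✓; DH at -55.90° ✓; |DH| = 31.50 ✓; ∠DHZ = 130.6° ✓; |HZ| = 17.60 ✓; ∠(HZ, ZB) = 97.40° ✗; |ZB| = 22.80 ✓.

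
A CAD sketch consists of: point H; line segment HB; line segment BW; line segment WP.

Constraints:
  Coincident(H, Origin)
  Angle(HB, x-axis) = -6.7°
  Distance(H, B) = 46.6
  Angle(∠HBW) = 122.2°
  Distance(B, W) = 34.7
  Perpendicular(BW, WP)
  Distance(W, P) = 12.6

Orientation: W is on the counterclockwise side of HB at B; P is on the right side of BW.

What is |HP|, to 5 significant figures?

79.066

H is at the origin; HB runs at -6.7° with length 46.6, so B = 46.6·(cos -6.7°, sin -6.7°) = (46.282, -5.4369). ∠HBW = 122.2°, so BW runs at -6.7° + (180° − 122.2°) = 51.100° from the x-axis; with |BW| = 34.7, W = B + 34.7·(cos 51.100°, sin 51.100°) = (68.072, 21.568). BW is perpendicular to WP; with |WP| = 12.6 on the right of BW, P = W + 12.6·(0.77824, -0.62796) = (77.878, 13.656). Then |HP| = |P − H| = 79.066.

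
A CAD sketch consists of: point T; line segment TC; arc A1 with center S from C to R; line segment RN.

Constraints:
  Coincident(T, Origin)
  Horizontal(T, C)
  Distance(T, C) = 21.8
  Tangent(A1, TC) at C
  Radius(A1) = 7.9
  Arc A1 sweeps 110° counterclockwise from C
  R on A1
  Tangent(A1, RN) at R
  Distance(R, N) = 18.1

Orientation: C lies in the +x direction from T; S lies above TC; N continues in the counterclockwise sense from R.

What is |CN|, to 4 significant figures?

27.64

T is at the origin; T and C share the same y with |TC| = 21.8 and C on the +x side, so C = (21.80, 0.000). The tangent condition forces SC to be normal to TC, so S = C + (0, 7.9) = (21.80, 7.900). On A1, C sits at bearing -90° from S; a 110° counterclockwise sweep puts R at bearing 20°, so R = S + 7.9·(cos 20°, sin 20°) = (29.22, 10.60). The tangent condition forces SR to be normal to RN, so RN runs along (−sin 20°, cos 20°); with |RN| = 18.1, N = (23.03, 27.61). Then |CN| = |N − C| = 27.64.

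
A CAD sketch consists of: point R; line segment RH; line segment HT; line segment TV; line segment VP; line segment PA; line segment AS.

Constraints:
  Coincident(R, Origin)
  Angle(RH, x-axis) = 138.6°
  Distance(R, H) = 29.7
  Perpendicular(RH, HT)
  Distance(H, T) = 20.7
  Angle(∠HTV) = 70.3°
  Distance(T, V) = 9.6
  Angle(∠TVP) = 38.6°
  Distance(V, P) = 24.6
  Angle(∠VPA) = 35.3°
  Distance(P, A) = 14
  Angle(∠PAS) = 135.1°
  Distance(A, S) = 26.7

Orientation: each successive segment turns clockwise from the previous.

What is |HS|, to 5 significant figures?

32.334

∠VPA = 35.3° gives PA at 12.800° from the x-axis; with |PA| = 14.0, A = (-13.025, 39.279). ∠PAS = 135.1° gives AS at -32.100° from the x-axis; with |AS| = 26.7, S = (9.5932, 25.091). Then |HS| = |S − H| = 32.334.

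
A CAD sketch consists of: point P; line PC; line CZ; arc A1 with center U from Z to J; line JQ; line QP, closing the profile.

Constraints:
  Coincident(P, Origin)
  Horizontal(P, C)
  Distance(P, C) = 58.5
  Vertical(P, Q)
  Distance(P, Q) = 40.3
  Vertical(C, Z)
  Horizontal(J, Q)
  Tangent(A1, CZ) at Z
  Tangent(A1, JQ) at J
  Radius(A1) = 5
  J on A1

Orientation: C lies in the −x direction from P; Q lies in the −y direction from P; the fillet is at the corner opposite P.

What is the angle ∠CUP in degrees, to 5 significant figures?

64.645°

P and Q share the same x with |PQ| = 40.3 and Q on the −y side, so Q = (0.0000, -40.300). The virtual corner opposite P is at (-58.500, -40.300). The tangent condition forces UZ to be normal to CZ and A1 meets JQ tangentially, so UJ is at right angles to JQ, with radius 5.0, so the center U sits 5.0 in from both sides at U = (-53.500, -35.300). Then cos ∠CUP = UC·UP / (|UC||UP|), giving 64.645°.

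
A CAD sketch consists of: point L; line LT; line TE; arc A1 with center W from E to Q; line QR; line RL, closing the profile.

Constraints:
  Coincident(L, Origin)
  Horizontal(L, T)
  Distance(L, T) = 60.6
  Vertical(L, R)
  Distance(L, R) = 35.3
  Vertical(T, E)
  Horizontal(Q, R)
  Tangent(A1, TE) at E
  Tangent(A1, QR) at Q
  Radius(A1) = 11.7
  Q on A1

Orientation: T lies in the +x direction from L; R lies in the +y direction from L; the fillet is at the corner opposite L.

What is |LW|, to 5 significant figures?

54.297

L is at the origin; LT is horizontal with |LT| = 60.6 and T on the +x side, so T = (60.600, 0.0000). LR is vertical with |LR| = 35.3 and R on the +y side, so R = (0.0000, 35.300). The virtual corner opposite L is at (60.600, 35.300). The tangent condition forces WE to be normal to TE and tangency of A1 to QR means the radius WQ is perpendicular to QR, with radius 11.7, so the center W sits 11.7 in from both sides at W = (48.900, 23.600). Then |LW| = |W − L| = 54.297.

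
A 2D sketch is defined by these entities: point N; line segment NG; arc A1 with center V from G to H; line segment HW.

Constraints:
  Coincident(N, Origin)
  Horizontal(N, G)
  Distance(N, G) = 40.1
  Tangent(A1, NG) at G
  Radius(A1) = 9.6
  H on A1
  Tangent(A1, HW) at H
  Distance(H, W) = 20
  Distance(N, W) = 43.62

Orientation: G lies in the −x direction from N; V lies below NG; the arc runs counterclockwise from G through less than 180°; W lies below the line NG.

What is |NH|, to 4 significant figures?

49.42

Checks: N.y = 0.00, G.y = 0.00 ✓; |VH| = 9.600 ✓; ∠(VH, HW) = 90.00° ✓; |HW| = 20.00 ✓; |NW| = 43.62 ✓.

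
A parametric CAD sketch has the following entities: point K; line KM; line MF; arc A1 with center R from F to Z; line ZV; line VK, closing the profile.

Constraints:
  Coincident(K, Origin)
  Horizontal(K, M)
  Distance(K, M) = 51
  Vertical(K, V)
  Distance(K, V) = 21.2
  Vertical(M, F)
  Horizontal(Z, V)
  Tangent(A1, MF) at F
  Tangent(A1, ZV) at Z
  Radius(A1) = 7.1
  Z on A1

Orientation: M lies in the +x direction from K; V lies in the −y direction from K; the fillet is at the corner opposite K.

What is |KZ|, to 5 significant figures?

48.751

The virtual corner opposite K is at (51.000, -21.200). Tangency of A1 to MF means the radius RF is perpendicular to MF and tangency of A1 to ZV means the radius RZ is perpendicular to ZV, with radius 7.1, so the center R sits 7.1 in from both sides at R = (43.900, -14.100). That places the tangent points at F = (51.000, -14.100) on MF and Z = (43.900, -21.200) on ZV. Then |KZ| = |Z − K| = 48.751.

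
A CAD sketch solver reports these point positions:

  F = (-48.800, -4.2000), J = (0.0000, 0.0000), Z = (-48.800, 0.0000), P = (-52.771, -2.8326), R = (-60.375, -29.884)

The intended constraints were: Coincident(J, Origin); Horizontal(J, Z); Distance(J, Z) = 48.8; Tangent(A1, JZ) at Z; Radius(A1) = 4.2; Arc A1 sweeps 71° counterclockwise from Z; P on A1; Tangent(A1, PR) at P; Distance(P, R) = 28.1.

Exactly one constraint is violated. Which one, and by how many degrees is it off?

Tangent(A1, PR) at P — off by 3.30°.

J = (0.00, 0.00) ✓; J.y = 0.00, Z.y = 0.00 ✓; |JZ| = 48.80 ✓; ∠(FZ, ZJ) = 90.00° ✓; |FZ| = 4.200 ✓; bearing(F→P) − bearing(F→Z) = 71.00° ✓; |FP| = 4.200 ✓; ∠(FP, PR) = 86.70° ✗; |PR| = 28.10 ✓.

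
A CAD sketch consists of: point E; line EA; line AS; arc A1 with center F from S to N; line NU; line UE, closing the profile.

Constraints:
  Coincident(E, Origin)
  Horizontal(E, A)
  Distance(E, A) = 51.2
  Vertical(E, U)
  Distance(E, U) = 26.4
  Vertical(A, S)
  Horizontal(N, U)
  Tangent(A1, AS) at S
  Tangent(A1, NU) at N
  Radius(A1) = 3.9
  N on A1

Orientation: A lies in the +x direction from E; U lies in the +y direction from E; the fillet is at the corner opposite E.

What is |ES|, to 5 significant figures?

55.926

E is at the origin; EA is horizontal with |EA| = 51.2 and A on the +x side, so A = (51.200, 0.0000). EU is vertical with |EU| = 26.4 and U on the +y side, so U = (0.0000, 26.400). The virtual corner opposite E is at (51.200, 26.400). Tangency of A1 to AS means the radius FS is perpendicular to AS and tangency of A1 to NU means the radius FN is perpendicular to NU, with radius 3.9, so the center F sits 3.9 in from both sides at F = (47.300, 22.500). That places the tangent points at S = (51.200, 22.500) on AS and N = (47.300, 26.400) on NU. Then |ES| = |S − E| = 55.926.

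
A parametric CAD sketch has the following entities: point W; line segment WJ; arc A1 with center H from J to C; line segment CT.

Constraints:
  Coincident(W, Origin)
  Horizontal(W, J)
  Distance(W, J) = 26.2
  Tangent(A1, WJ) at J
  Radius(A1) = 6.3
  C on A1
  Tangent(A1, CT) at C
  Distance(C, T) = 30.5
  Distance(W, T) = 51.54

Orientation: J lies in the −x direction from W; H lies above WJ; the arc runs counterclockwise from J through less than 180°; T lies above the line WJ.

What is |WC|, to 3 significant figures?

23.1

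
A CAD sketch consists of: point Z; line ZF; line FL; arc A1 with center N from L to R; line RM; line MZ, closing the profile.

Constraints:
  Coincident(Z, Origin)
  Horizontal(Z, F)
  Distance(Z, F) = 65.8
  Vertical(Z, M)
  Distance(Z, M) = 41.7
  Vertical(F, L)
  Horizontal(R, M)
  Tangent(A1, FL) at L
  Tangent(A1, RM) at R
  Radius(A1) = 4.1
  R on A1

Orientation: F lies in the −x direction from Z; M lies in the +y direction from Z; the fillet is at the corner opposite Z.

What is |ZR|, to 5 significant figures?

74.470

Z is at the origin; ZF is horizontal with |ZF| = 65.8 and F on the −x side, so F = (-65.800, 0.0000). ZM is vertical with |ZM| = 41.7 and M on the +y side, so M = (0.0000, 41.700). The virtual corner opposite Z is at (-65.800, 41.700). Tangency of A1 to FL means the radius NL is perpendicular to FL and the tangent condition forces NR to be normal to RM, with radius 4.1, so the center N sits 4.1 in from both sides at N = (-61.700, 37.600). That places the tangent points at L = (-65.800, 37.600) on FL and R = (-61.700, 41.700) on RM. Then |ZR| = |R − Z| = 74.470.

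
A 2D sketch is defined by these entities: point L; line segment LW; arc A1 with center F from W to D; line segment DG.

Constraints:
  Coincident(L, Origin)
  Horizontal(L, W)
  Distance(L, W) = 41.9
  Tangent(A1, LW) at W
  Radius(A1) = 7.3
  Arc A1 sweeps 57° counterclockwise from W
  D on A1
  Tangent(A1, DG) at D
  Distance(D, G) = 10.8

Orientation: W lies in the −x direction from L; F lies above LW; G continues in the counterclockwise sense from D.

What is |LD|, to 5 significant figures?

35.932

L is at the origin; L and W share the same y with |LW| = 41.9 and W on the −x side, so W = (-41.900, 0.0000). The tangent condition forces FW to be normal to LW, so F = W + (0, 7.3) = (-41.900, 7.3000). On A1, W sits at bearing -90° from F; a 57° counterclockwise sweep puts D at bearing -33°, so D = F + 7.3·(cos -33°, sin -33°) = (-35.778, 3.3241). Then |LD| = |D − L| = 35.932.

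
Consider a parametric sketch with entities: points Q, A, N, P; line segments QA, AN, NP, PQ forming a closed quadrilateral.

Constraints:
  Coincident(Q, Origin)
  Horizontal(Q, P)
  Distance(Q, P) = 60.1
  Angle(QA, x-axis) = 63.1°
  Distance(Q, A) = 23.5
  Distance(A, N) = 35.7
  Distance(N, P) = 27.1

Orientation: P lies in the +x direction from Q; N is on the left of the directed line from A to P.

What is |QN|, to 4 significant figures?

51.79

Q is at the origin; Q and P share the same y with |QP| = 60.1 and P in +x, so P = (60.1, 0). QA runs at 63.1° with |QA| = 23.5, so A = (10.63, 20.96). N is determined by |AN| = 35.7 and |NP| = 27.1 together: it lies at the intersection of circle(A, 35.7) and circle(P, 27.1). With |AP| = 53.72, the foot of the radical line on AP is 31.89 from A and the perpendicular offset is √(35.7² − 31.89²) = 16.05. Taking the left-of-AP solution: N = (46.26, 23.30).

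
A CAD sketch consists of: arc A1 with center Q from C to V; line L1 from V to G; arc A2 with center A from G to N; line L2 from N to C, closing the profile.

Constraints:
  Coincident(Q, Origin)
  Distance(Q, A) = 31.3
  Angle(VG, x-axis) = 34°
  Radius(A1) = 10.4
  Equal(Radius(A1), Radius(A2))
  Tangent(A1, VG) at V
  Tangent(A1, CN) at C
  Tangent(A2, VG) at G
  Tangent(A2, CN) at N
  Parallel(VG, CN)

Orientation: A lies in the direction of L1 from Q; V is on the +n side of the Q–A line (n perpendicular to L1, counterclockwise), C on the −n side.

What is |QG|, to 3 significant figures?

33.0

The slot axis is L1's direction at 34.0°, so u = (cos 34.0°, sin 34.0°) = (0.829, 0.559) and n = (−sin 34.0°, cos 34.0°) = (-0.559, 0.829). Q is at the origin and A lies 31.3 along u from Q, so A = 31.3·u = (25.9, 17.5). Tangency of A1 to both parallel lines with radius 10.4 puts V and C at Q ± 10.4·n: V = (-5.82, 8.62), C = (5.82, -8.62). Equal radii place G and N the same way about A: G = A + 10.4·n = (20.1, 26.1), N = A − 10.4·n = (31.8, 8.88). Then |QG| = |G − Q| = 33.0.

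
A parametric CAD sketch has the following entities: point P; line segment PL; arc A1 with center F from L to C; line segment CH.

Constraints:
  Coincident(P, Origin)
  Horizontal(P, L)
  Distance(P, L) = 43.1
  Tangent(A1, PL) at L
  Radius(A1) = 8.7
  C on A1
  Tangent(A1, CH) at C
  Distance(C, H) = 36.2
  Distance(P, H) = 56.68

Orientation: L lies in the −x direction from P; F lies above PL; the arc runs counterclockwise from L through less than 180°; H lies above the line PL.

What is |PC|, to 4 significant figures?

35.49

Checks: P = (0.00, 0.00) ✓; P.y = 0.00, L.y = 0.00 ✓; |FC| = 8.700 ✓; ∠(FC, CH) = 90.00° ✓; |CH| = 36.20 ✓; |PH| = 56.68 ✓.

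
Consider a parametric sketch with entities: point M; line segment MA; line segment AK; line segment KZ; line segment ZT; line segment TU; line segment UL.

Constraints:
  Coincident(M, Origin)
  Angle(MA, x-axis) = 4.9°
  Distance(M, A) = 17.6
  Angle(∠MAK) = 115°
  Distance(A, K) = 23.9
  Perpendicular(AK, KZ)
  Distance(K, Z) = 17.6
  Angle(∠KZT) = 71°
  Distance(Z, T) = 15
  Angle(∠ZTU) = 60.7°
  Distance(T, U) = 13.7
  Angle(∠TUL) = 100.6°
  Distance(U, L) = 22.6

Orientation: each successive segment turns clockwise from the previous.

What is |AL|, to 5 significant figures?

41.648

M is at the origin; MA runs at 4.9° with length 17.6, so A = (17.536, 1.5033). ∠MAK = 115.0° gives AK at -60.100° from the x-axis; with |AK| = 23.9, K = (29.450, -19.215). AK is perpendicular to KZ, so KZ runs at -150.10°; with |KZ| = 17.6, Z = (14.192, -27.989). ∠KZT = 71.0° gives ZT at 100.90° from the x-axis; with |ZT| = 15.0, T = (11.356, -13.259). ∠ZTU = 60.7° gives TU at -18.400° from the x-axis; with |TU| = 13.7, U = (24.355, -17.584). ∠TUL = 100.6° gives UL at -97.800° from the x-axis; with |UL| = 22.6, L = (21.288, -39.975). Then |AL| = |L − A| = 41.648.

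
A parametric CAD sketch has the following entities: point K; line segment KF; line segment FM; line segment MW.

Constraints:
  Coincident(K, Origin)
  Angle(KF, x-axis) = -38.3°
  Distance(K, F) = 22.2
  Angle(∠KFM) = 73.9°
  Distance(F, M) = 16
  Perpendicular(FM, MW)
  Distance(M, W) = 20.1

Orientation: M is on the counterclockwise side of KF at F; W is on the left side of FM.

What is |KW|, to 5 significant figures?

9.9201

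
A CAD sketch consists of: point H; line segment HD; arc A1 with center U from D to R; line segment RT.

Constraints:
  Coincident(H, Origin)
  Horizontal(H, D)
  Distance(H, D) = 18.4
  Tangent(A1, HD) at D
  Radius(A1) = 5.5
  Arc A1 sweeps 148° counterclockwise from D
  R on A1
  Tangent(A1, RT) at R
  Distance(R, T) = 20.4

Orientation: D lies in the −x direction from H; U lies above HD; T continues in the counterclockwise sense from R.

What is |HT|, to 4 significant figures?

38.92

H is at the origin; H and D share the same y with |HD| = 18.4 and D on the −x side, so D = (-18.40, 0.000). Tangency of A1 to HD means the radius UD is perpendicular to HD, so U = D + (0, 5.5) = (-18.40, 5.500). On A1, D sits at bearing -90° from U; a 148° counterclockwise sweep puts R at bearing 58°, so R = U + 5.5·(cos 58°, sin 58°) = (-15.49, 10.16). Tangency of A1 to RT means the radius UR is perpendicular to RT, so RT runs along (−sin 58°, cos 58°); with |RT| = 20.4, T = (-32.79, 20.97). Then |HT| = |T − H| = 38.92.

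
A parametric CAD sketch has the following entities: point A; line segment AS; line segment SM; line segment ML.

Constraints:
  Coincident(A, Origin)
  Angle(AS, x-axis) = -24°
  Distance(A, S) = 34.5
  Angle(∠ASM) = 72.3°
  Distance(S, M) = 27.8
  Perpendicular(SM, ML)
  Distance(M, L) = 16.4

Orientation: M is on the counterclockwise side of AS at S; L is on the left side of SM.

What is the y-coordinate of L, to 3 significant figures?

15.4

A is at the origin; AS runs at -24.0° with length 34.5, so S = 34.5·(cos -24.0°, sin -24.0°) = (31.5, -14.0). ∠ASM = 72.3°, so SM runs at -24.0° + (180° − 72.3°) = 83.7° from the x-axis; with |SM| = 27.8, M = S + 27.8·(cos 83.7°, sin 83.7°) = (34.6, 13.6). The perpendicularity gives ML at right angles to SM; with |ML| = 16.4 on the left of SM, L = M + 16.4·(-0.994, 0.110) = (18.3, 15.4). So L.y = 15.4.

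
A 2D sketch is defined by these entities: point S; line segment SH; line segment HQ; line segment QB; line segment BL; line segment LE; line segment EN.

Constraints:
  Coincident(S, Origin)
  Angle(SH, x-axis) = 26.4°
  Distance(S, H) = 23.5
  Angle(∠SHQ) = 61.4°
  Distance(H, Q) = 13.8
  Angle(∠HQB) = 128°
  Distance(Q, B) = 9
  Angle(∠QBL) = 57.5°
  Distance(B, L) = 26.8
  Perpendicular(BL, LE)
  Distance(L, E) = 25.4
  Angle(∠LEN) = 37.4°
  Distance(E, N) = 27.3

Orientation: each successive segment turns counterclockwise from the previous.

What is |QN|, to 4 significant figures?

6.634

S is at the origin; SH runs at 26.4° with length 23.5, so H = (21.05, 10.45). ∠SHQ = 61.4° gives HQ at 145.0° from the x-axis; with |HQ| = 13.8, Q = (9.745, 18.36). ∠HQB = 128.0° gives QB at -163.0° from the x-axis; with |QB| = 9.0, B = (1.138, 15.73). ∠QBL = 57.5° gives BL at -40.50° from the x-axis; with |BL| = 26.8, L = (21.52, -1.672). The perpendicularity gives LE at right angles to BL, so LE runs at 49.50°; with |LE| = 25.4, E = (38.01, 17.64). ∠LEN = 37.4° gives EN at -167.9° from the x-axis; with |EN| = 27.3, N = (11.32, 11.92). Then |QN| = |N − Q| = 6.634.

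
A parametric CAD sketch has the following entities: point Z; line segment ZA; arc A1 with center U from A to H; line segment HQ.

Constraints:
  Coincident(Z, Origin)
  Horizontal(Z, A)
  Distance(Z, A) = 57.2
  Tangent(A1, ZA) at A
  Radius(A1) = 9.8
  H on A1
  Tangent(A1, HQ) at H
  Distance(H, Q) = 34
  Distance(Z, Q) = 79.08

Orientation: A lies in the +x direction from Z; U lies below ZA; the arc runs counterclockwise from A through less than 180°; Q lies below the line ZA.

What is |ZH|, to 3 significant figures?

50.9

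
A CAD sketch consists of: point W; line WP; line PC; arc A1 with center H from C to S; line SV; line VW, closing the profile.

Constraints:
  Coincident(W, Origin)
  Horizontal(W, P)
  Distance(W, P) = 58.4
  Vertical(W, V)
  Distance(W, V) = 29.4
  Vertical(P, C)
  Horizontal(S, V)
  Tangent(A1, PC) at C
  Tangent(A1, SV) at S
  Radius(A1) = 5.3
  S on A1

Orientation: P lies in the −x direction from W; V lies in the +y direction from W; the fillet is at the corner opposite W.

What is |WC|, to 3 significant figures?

63.2

W is at the origin; WP is horizontal with |WP| = 58.4 and P on the −x side, so P = (-58.4, 0.00). W and V share the same x with |WV| = 29.4 and V on the +y side, so V = (0.00, 29.4). The virtual corner opposite W is at (-58.4, 29.4). Tangency of A1 to PC means the radius HC is perpendicular to PC and tangency of A1 to SV means the radius HS is perpendicular to SV, with radius 5.3, so the center H sits 5.3 in from both sides at H = (-53.1, 24.1). That places the tangent points at C = (-58.4, 24.1) on PC and S = (-53.1, 29.4) on SV. Then |WC| = |C − W| = 63.2.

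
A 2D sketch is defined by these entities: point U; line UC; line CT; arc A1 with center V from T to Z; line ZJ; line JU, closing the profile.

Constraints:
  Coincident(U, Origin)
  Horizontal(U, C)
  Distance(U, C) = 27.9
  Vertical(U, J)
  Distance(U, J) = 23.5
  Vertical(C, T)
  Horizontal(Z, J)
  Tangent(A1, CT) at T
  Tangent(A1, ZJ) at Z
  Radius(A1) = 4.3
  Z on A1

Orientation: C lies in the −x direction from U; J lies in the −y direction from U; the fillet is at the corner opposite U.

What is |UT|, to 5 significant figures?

33.868

U is at the origin; U and C share the same y with |UC| = 27.9 and C on the −x side, so C = (-27.900, 0.0000). U and J share the same x with |UJ| = 23.5 and J on the −y side, so J = (0.0000, -23.500). The virtual corner opposite U is at (-27.900, -23.500). A1 meets CT tangentially, so VT is at right angles to CT and the tangent condition forces VZ to be normal to ZJ, with radius 4.3, so the center V sits 4.3 in from both sides at V = (-23.600, -19.200). That places the tangent points at T = (-27.900, -19.200) on CT and Z = (-23.600, -23.500) on ZJ. Then |UT| = |T − U| = 33.868.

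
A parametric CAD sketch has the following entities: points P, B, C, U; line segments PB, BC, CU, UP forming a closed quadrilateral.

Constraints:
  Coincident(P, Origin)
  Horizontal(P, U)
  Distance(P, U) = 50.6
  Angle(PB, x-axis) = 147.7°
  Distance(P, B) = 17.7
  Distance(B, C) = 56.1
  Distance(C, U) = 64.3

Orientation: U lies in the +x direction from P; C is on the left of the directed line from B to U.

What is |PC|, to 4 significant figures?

57.89

Checks: P = (0.00, 0.00) ✓; |BC| = 56.10 ✓; |CU| = 64.30 ✓.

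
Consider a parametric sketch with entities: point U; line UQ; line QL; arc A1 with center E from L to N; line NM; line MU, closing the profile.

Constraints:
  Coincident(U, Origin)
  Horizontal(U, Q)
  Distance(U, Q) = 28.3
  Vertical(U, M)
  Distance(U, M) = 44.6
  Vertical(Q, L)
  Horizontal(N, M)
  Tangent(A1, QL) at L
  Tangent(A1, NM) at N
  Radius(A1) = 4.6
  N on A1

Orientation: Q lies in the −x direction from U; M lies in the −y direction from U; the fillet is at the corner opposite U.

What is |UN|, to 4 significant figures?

50.51

U is at the origin; UQ is horizontal with |UQ| = 28.3 and Q on the −x side, so Q = (-28.30, 0.000). U and M share the same x with |UM| = 44.6 and M on the −y side, so M = (0.000, -44.60). The virtual corner opposite U is at (-28.30, -44.60). Since A1 is tangent to QL there, EL ⟂ QL and A1 meets NM tangentially, so EN is at right angles to NM, with radius 4.6, so the center E sits 4.6 in from both sides at E = (-23.70, -40.00). That places the tangent points at L = (-28.30, -40.00) on QL and N = (-23.70, -44.60) on NM. Then |UN| = |N − U| = 50.51.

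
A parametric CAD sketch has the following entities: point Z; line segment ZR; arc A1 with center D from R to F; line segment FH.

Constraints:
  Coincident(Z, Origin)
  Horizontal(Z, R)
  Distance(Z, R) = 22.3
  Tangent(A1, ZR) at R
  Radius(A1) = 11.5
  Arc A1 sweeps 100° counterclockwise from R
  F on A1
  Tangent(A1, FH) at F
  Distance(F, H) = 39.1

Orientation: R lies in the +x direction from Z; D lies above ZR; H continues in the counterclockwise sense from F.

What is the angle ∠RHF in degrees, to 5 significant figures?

14.985°

Z is at the origin; Z and R share the same y with |ZR| = 22.3 and R on the +x side, so R = (22.300, 0.0000). Tangency of A1 to ZR means the radius DR is perpendicular to ZR, so D = R + (0, 11.5) = (22.300, 11.500). On A1, R sits at bearing -90° from D; a 100° counterclockwise sweep puts F at bearing 10°, so F = D + 11.5·(cos 10°, sin 10°) = (33.625, 13.497). The tangent condition forces DF to be normal to FH, so FH runs along (−sin 10°, cos 10°); with |FH| = 39.1, H = (26.836, 52.003). Then cos ∠RHF = HR·HF / (|HR||HF|), giving 14.985°.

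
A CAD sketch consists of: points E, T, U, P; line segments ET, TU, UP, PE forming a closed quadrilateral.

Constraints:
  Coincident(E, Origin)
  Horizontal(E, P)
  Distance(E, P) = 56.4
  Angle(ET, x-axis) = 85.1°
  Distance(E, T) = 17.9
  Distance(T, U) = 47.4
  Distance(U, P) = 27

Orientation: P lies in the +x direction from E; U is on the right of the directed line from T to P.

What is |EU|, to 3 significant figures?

38.2

Checks: |TU| = 47.40 ✓; |UP| = 27.00 ✓.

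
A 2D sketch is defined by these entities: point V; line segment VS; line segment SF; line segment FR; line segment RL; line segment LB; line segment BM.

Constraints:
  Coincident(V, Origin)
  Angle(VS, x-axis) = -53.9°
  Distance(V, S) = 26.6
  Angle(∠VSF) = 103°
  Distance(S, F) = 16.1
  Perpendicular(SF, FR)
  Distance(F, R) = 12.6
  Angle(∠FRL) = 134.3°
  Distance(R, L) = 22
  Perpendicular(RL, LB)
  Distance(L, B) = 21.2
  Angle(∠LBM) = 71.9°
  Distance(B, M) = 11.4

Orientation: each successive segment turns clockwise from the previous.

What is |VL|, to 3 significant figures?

6.66

V is at the origin; VS runs at -53.9° with length 26.6, so S = (15.7, -21.5). ∠VSF = 103.0° gives SF at -131° from the x-axis; with |SF| = 16.1, F = (5.13, -33.7). SF ⟂ FR, so FR runs at 139°; with |FR| = 12.6, R = (-4.39, -25.4). ∠FRL = 134.3° gives RL at 93.4° from the x-axis; with |RL| = 22.0, L = (-5.70, -3.45). Then |VL| = |L − V| = 6.66.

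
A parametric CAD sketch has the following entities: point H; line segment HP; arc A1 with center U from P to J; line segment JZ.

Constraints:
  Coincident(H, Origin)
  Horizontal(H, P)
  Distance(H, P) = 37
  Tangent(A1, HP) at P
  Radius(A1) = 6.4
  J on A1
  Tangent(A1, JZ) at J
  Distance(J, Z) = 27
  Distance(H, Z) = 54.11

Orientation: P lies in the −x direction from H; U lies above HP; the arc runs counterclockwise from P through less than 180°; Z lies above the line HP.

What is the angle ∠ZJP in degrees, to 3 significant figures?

123°

H is at the origin; HP is horizontal with |HP| = 37.0 and P on the −x side, so P = (-37.0, 0.00). The tangent condition forces UP to be normal to HP, so U = P + (0, 6.4) = (-37.0, 6.40). Since UJ ⟂ JZ (tangency), |UZ| = √(6.4² + 27.0²) = 27.7 regardless of where J sits on A1. So Z lies on both circle(H, 54.11) and circle(U, 27.7); the above-HP intersection is Z = (-42.4, 33.6). J is the foot of the tangent from Z: J = (-31.2, 9.06).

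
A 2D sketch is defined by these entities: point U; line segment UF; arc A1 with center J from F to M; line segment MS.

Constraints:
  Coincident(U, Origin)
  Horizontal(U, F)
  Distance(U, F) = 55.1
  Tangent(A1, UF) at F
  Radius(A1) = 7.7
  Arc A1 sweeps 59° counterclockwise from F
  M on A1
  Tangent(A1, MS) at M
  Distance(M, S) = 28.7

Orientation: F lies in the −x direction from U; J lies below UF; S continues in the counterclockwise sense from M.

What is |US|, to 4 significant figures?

81.56

U is at the origin; U and F share the same y with |UF| = 55.1 and F on the −x side, so F = (-55.10, 0.000). Since A1 is tangent to UF there, JF ⟂ UF, so J = F + (0, -7.7) = (-55.10, -7.700). On A1, F sits at bearing 90° from J; a 59° counterclockwise sweep puts M at bearing 149°, so M = J + 7.7·(cos 149°, sin 149°) = (-61.70, -3.734). Since A1 is tangent to MS there, JM ⟂ MS, so MS runs along (−sin 149°, cos 149°); with |MS| = 28.7, S = (-76.48, -28.33). Then |US| = |S − U| = 81.56.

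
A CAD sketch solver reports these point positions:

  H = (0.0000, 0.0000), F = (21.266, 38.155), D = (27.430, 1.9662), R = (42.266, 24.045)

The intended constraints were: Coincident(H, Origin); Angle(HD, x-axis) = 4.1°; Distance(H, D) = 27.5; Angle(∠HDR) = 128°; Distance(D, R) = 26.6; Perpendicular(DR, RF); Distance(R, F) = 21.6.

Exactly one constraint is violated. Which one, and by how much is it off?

Distance(R, F) = 21.6 — off by 3.70.

H = (0.00, 0.00) ✓; HD at 4.100° ✓; |HD| = 27.50 ✓; ∠HDR = 128.0° ✓; |DR| = 26.60 ✓; ∠(DR, RF) = 90.00° ✓; |RF| = 25.30 ✗.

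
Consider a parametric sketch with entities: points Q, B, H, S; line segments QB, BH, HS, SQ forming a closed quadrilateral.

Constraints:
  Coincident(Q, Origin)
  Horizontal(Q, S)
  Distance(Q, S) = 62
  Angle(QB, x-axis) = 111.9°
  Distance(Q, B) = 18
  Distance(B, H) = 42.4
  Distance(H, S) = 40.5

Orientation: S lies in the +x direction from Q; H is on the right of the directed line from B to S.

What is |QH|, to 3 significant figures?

26.9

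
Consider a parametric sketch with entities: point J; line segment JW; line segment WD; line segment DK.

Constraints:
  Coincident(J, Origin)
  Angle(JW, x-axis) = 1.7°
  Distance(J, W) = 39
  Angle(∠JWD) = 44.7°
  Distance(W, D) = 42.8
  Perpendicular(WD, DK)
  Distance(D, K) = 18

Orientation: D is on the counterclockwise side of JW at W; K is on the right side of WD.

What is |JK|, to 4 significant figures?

47.87

J is at the origin; JW runs at 1.7° with length 39.0, so W = 39.0·(cos 1.7°, sin 1.7°) = (38.98, 1.157). ∠JWD = 44.7°, so WD runs at 1.7° + (180° − 44.7°) = 137.0° from the x-axis; with |WD| = 42.8, D = W + 42.8·(cos 137.0°, sin 137.0°) = (7.681, 30.35). WD is perpendicular to DK; with |DK| = 18.0 on the right of WD, K = D + 18.0·(0.6820, 0.7314) = (19.96, 43.51). Then |JK| = |K − J| = 47.87.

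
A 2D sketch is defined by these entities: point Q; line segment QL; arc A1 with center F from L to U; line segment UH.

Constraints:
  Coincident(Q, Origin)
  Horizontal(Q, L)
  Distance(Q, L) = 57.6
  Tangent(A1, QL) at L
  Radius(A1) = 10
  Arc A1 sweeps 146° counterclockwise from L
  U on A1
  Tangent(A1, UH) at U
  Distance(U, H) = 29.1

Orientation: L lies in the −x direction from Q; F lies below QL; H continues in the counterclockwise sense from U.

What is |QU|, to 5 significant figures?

65.786

Q is at the origin; QL is horizontal with |QL| = 57.6 and L on the −x side, so L = (-57.600, 0.0000). Tangency of A1 to QL means the radius FL is perpendicular to QL, so F = L + (0, -10) = (-57.600, -10.000). On A1, L sits at bearing 90° from F; a 146° counterclockwise sweep puts U at bearing 236°, so U = F + 10.0·(cos 236°, sin 236°) = (-63.192, -18.290). Then |QU| = |U − Q| = 65.786.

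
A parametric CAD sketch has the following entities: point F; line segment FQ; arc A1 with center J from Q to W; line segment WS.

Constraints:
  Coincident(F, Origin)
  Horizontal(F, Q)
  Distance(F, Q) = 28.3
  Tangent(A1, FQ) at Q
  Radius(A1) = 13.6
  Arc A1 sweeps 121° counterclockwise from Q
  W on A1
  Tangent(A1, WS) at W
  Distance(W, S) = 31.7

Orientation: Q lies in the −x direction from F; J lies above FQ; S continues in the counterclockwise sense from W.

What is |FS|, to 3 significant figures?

58.0

On A1, Q sits at bearing -90° from J; a 121° counterclockwise sweep puts W at bearing 31°, so W = J + 13.6·(cos 31°, sin 31°) = (-16.6, 20.6). Tangency of A1 to WS means the radius JW is perpendicular to WS, so WS runs along (−sin 31°, cos 31°); with |WS| = 31.7, S = (-33.0, 47.8). Then |FS| = |S − F| = 58.0.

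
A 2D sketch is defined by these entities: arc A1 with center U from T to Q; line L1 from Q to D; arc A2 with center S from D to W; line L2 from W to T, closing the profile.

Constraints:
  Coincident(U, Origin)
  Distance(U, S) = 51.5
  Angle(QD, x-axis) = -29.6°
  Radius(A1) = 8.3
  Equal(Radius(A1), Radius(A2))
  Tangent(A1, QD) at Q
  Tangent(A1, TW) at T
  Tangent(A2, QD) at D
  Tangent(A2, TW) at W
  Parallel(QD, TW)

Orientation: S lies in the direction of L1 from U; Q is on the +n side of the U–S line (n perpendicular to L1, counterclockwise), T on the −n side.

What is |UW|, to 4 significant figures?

52.16

Tangency of A1 to both parallel lines with radius 8.3 puts Q and T at U ± 8.3·n: Q = (4.100, 7.217), T = (-4.100, -7.217). Equal radii place D and W the same way about S: D = S + 8.3·n = (48.88, -18.22), W = S − 8.3·n = (40.68, -32.65). Then |UW| = |W − U| = 52.16.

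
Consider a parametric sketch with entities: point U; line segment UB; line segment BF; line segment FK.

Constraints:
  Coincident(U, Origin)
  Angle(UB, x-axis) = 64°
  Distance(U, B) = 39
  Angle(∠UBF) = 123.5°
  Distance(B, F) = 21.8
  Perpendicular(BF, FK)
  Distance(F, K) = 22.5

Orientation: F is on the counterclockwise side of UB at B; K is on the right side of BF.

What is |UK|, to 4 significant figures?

70.03

U is at the origin; UB runs at 64.0° with length 39.0, so B = 39.0·(cos 64.0°, sin 64.0°) = (17.10, 35.05). ∠UBF = 123.5°, so BF runs at 64.0° + (180° − 123.5°) = 120.5° from the x-axis; with |BF| = 21.8, F = B + 21.8·(cos 120.5°, sin 120.5°) = (6.032, 53.84). BF is perpendicular to FK; with |FK| = 22.5 on the right of BF, K = F + 22.5·(0.8616, 0.5075) = (25.42, 65.26). Then |UK| = |K − U| = 70.03.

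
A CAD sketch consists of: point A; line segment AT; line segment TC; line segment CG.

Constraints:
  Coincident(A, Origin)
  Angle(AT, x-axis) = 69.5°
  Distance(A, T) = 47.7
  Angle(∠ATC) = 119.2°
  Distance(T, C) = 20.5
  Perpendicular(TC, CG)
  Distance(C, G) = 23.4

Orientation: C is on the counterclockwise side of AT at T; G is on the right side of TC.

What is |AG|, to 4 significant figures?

78.40

∠ATC = 119.2°, so TC runs at 69.5° + (180° − 119.2°) = 130.3° from the x-axis; with |TC| = 20.5, C = T + 20.5·(cos 130.3°, sin 130.3°) = (3.446, 60.31). TC ⟂ CG; with |CG| = 23.4 on the right of TC, G = C + 23.4·(0.7627, 0.6468) = (21.29, 75.45). Then |AG| = |G − A| = 78.40.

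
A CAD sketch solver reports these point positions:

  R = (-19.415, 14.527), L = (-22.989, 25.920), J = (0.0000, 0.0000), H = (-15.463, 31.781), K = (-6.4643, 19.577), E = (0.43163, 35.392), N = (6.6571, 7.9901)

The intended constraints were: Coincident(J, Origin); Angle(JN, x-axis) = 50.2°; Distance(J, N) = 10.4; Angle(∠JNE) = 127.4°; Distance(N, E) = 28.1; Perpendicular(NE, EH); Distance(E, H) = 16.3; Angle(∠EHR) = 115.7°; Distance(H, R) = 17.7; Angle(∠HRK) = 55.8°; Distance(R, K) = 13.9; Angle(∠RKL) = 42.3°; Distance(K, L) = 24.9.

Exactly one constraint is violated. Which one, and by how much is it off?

Distance(K, L) = 24.9 — off by 7.20.

J = (0.00, 0.00) ✓; JN at 50.20° ✓; |JN| = 10.40 ✓; ∠JNE = 127.4° ✓; |NE| = 28.10 ✓; ∠(NE, EH) = 90.00° ✓; |EH| = 16.30 ✓; ∠EHR = 115.7° ✓; |HR| = 17.70 ✓; ∠HRK = 55.80° ✓; |RK| = 13.90 ✓; ∠RKL = 42.30° ✓; |KL| = 17.70 ✗.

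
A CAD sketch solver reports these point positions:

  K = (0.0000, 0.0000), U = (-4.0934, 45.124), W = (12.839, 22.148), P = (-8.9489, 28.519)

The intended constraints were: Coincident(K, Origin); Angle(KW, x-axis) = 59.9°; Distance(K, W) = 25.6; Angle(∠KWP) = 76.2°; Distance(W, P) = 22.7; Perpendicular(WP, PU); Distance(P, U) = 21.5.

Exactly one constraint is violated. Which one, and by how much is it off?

Distance(P, U) = 21.5 — off by 4.20.

K = (0.00, 0.00) ✓; KW at 59.90° ✓; |KW| = 25.60 ✓; ∠KWP = 76.20° ✓; |WP| = 22.70 ✓; ∠(WP, PU) = 90.00° ✓; |PU| = 17.30 ✗.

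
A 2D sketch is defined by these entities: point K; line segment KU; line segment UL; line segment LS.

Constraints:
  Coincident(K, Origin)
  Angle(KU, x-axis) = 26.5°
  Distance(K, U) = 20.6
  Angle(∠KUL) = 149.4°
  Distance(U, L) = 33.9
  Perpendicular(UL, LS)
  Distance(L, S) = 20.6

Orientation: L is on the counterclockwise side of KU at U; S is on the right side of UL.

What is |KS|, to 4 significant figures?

60.27

K is at the origin; KU runs at 26.5° with length 20.6, so U = 20.6·(cos 26.5°, sin 26.5°) = (18.44, 9.192). ∠KUL = 149.4°, so UL runs at 26.5° + (180° − 149.4°) = 57.10° from the x-axis; with |UL| = 33.9, L = U + 33.9·(cos 57.10°, sin 57.10°) = (36.85, 37.65). UL is perpendicular to LS; with |LS| = 20.6 on the right of UL, S = L + 20.6·(0.8396, -0.5432) = (54.15, 26.47). Then |KS| = |S − K| = 60.27.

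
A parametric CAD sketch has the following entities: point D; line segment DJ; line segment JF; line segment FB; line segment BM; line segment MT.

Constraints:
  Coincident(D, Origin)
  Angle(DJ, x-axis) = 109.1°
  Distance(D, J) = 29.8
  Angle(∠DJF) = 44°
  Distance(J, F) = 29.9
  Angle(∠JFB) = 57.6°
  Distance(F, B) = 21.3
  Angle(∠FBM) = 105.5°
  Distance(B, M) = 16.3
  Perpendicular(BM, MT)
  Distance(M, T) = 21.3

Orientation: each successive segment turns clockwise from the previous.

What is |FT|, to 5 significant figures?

22.006

D is at the origin; DJ runs at 109.1° with length 29.8, so J = (-9.7511, 28.159). ∠DJF = 44.0° gives JF at -26.900° from the x-axis; with |JF| = 29.9, F = (16.914, 14.632). ∠JFB = 57.6° gives FB at -149.30° from the x-axis; with |FB| = 21.3, B = (-1.4012, 3.7571). ∠FBM = 105.5° gives BM at 136.20° from the x-axis; with |BM| = 16.3, M = (-13.166, 15.039). BM is perpendicular to MT, so MT runs at 46.200°; with |MT| = 21.3, T = (1.5768, 30.413). Then |FT| = |T − F| = 22.006.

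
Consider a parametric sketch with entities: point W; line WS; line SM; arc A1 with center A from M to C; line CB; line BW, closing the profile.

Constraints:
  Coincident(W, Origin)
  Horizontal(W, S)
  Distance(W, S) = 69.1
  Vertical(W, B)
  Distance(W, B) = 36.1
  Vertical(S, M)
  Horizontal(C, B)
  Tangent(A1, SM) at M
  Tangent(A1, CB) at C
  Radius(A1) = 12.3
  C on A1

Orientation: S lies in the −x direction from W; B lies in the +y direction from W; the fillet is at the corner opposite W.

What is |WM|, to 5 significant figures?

73.084

W is at the origin; WS is horizontal with |WS| = 69.1 and S on the −x side, so S = (-69.100, 0.0000). W and B share the same x with |WB| = 36.1 and B on the +y side, so B = (0.0000, 36.100). The virtual corner opposite W is at (-69.100, 36.100). Tangency of A1 to SM means the radius AM is perpendicular to SM and the tangent condition forces AC to be normal to CB, with radius 12.3, so the center A sits 12.3 in from both sides at A = (-56.800, 23.800). That places the tangent points at M = (-69.100, 23.800) on SM and C = (-56.800, 36.100) on CB. Then |WM| = |M − W| = 73.084.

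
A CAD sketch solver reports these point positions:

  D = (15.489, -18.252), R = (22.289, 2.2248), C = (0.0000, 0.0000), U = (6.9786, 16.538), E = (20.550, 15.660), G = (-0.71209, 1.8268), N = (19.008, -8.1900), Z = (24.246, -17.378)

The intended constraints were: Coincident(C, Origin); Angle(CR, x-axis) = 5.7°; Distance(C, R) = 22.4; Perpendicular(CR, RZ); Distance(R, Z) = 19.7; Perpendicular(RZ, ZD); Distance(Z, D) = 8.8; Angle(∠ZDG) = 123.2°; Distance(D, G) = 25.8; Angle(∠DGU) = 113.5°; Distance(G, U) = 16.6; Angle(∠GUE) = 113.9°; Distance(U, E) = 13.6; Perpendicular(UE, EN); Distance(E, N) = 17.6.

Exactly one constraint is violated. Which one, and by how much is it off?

Distance(E, N) = 17.6 — off by 6.30.

C = (0.00, 0.00) ✓; CR at 5.700° ✓; |CR| = 22.40 ✓; ∠(CR, RZ) = 90.00° ✓; |RZ| = 19.70 ✓; ∠(RZ, ZD) = 90.00° ✓; |ZD| = 8.801 ✓; ∠ZDG = 123.2° ✓; |DG| = 25.80 ✓; ∠DGU = 113.5° ✓; |GU| = 16.60 ✓; ∠GUE = 113.9° ✓; |UE| = 13.60 ✓; ∠(UE, EN) = 90.00° ✓; |EN| = 23.90 ✗.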